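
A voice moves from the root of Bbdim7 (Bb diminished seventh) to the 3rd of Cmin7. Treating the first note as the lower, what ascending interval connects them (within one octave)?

perfect fourth

Bbdim7 (Bb diminished seventh) has Bb as its root, and Cmin7 has Eb as its 3rd.
Bb up to Eb spans 4 letter names and 5 semitones — a perfect fourth.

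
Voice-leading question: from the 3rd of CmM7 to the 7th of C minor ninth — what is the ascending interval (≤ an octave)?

perfect fifth

The 3rd of CmM7 is Eb; the 7th of C minor ninth is Bb.
Eb up to Bb spans 5 letter names and 7 semitones — a perfect fifth.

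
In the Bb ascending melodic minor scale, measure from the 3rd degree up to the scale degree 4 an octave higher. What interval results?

major 9th

Bb melodic minor: Bb C Db Eb F G A.
So we need the interval from Db up to Eb.
Db up to Eb spans 9 letter names and 14 semitones — a major ninth.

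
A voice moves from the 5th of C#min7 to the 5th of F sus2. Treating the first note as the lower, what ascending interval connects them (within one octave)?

C#min7 has G# as its 5th, and F sus2 has C as its 5th.
4 letter names make it a fourth; at 4 semitones (a half step narrower than perfect) the quality is diminished.

diminished fourth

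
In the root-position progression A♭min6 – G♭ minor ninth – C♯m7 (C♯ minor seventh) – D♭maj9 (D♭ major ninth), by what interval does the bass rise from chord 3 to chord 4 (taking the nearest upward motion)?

diminished 2nd

The roots are C♯ and D♭.
From C♯ to D♭: 0 semitones over a second = diminished.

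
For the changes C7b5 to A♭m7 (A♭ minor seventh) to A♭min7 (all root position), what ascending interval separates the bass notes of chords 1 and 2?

minor sixth

The roots are C and A♭.
From C to A♭: 8 semitones over a sixth = minor.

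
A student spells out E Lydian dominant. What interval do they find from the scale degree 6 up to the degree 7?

minor 2nd

E lydian dominant: E F# G# A# B C# D.
So we need the interval from C# up to D.
C# up to D is 1 semitone, a half step narrower than a major second, so the interval is minor.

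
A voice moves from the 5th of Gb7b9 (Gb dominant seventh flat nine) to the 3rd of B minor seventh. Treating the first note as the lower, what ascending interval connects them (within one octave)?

Gb7b9 (Gb dominant seventh flat nine) has Db as its 5th, and B minor seventh has D as its 3rd.
From Db to D: 1 semitone over a unison = augmented.

augmented 1st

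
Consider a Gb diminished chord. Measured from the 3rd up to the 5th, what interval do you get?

minor 3rd

Gbdim (Gb diminished) is spelled Gb–Bbb–Dbb.
The 3rd is Bbb and the 5th is Dbb.
3 letter names make it a third; at 3 semitones (a half step narrower than major) the quality is minor.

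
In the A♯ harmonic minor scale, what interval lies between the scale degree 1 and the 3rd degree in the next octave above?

minor tenth

The scale runs A♯ B♯ C♯ D♯ E♯ F♯ G𝄪.
So we need the interval from A♯ up to C♯.
From A♯ to C♯: 15 semitones over a tenth = minor.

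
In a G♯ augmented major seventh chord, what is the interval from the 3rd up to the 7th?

G♯ augmented major seventh: G♯–B♯–D𝄪–F𝄪.
The 3rd is B♯ and the 7th is F𝄪.
Counting 5 letters and 7 half steps from B♯ gives a perfect fifth.

P5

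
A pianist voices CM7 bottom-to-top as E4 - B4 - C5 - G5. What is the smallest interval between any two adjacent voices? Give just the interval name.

m2

Adjacent intervals: E4→B4 = perfect fifth; B4→C5 = minor second; C5→G5 = perfect fifth.
The smallest is B4 to C5, a minor second (1 semitone).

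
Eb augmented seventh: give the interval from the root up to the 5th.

augmented fifth

The chord tones of Ebaug7 are Eb-G-B-Db.
Root = Eb; 5th = B.
5 letter names make it a fifth; at 8 semitones (a half step wider than perfect) the quality is augmented.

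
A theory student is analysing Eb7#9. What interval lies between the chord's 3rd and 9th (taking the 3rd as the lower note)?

Eb7#9 (Eb dominant seventh sharp nine) is spelled Eb-G-Bb-Db-F#.
So we need the interval from G up to F#.
G up to F# spans 7 letter names and 11 semitones — a major seventh.

major seventh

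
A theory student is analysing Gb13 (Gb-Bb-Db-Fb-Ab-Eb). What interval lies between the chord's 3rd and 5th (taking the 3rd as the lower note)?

3rd = Bb; 5th = Db.
3 letter names make it a third; at 3 semitones (a half step narrower than major) the quality is minor.

minor third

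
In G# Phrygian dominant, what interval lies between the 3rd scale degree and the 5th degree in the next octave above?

minor 10th

The scale runs G# A B# C# D# E F#.
The 3rd scale degree is B# and the 5th scale degree (up an octave) is D#.
B# up to D# is 15 semitones, a half step narrower than a major tenth, so the interval is minor.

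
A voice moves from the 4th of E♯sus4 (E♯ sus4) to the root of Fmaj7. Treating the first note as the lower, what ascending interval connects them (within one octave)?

The 4th of E♯sus4 (E♯ sus4) is A♯; the root of Fmaj7 is F.
A♯ up to F is 7 semitones, a whole step narrower than a major sixth, so the interval is diminished.

diminished 6th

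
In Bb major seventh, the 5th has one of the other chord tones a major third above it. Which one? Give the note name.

A

Spelling the chord: Bb D F A.
The 5th is F. A major third above F is A.
A is the chord's 7th.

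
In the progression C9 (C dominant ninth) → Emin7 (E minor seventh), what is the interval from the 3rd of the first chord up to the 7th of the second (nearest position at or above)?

minor 7th

The 3rd of C9 (C dominant ninth) is E; the 7th of Emin7 (E minor seventh) is D.
From E to D: 10 semitones over a seventh = minor.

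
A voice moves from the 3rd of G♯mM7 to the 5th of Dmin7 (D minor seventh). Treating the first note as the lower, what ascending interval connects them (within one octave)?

The 3rd of G♯mM7 is B; the 5th of Dmin7 (D minor seventh) is A.
From B to A: 10 semitones over a seventh = minor.

m7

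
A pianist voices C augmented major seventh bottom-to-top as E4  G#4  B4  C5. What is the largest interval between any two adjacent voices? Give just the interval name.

Adjacent intervals: E4→G#4 = major third; G#4→B4 = minor third; B4→C5 = minor second.
The largest is E4 to G#4, a major third (4 semitones).

major third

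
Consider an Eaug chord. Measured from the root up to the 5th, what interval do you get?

A5

Eaug (E augmented) is spelled E–G#–B#.
The root is E and the 5th is B#.
E up to B# is 8 semitones, a half step wider than a perfect fifth, so the interval is augmented.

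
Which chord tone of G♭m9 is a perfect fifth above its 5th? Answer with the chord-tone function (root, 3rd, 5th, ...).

G♭m9 (G♭ minor ninth): G♭, B𝄫, D♭, F♭, A♭.
The 5th is D♭. A perfect fifth above D♭ is A♭.
A♭ is the chord's 9th.

9th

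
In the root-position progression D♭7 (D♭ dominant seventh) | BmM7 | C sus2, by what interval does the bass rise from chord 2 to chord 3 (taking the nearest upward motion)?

The roots are B and C.
B up to C is 1 semitone, a half step narrower than a major second, so the interval is minor.

minor second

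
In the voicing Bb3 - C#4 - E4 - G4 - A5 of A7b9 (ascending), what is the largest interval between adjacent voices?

Adjacent intervals: Bb3→C#4 = augmented second; C#4→E4 = minor third; E4→G4 = minor third; G4→A5 = major ninth.
The largest is G4 to A5, a major ninth (14 semitones).

M9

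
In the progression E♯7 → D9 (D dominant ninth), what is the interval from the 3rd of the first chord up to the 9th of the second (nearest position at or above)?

E♯7 has G𝄪 as its 3rd, and D9 (D dominant ninth) has E as its 9th.
6 letter names make it a sixth; at 7 semitones (a whole step narrower than major) the quality is diminished.

diminished sixth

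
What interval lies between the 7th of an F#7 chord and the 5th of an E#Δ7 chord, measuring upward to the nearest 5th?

augmented fifth

F#7 has E as its 7th, and E#Δ7 has B# as its 5th.
5 letter names make it a fifth; at 8 semitones (a half step wider than perfect) the quality is augmented.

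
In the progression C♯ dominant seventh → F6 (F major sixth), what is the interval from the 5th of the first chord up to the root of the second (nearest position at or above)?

d7

The 5th of C♯ dominant seventh is G♯; the root of F6 (F major sixth) is F.
G♯ up to F is 9 semitones, a whole step narrower than a major seventh, so the interval is diminished.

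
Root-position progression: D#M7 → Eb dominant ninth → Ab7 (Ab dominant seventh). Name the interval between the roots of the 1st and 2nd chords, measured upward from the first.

The roots are D# and Eb.
From D# to Eb: 0 semitones over a second = diminished.

diminished second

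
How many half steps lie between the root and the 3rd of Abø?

3

Spelling the chord: Ab-Cb-Ebb-Gb.
Ab to Cb is a minor third: 3 semitones.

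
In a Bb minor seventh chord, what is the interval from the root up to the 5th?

perfect fifth

Spelling the chord: Bb, Db, F, Ab.
Root = Bb; 5th = F.
Counting 5 letters and 7 half steps from Bb gives a perfect fifth.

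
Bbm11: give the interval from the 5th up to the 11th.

The chord tones of Bbm11 (Bb minor eleventh) are Bb-Db-F-Ab-C-Eb.
The 5th is F and the 11th is Eb.
From F to Eb: 10 semitones over a seventh = minor.

minor 7th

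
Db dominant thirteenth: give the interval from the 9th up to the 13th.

perfect fifth

Db13 is spelled Db-F-Ab-Cb-Eb-Bb.
That puts Eb below Bb.
Eb up to Bb spans 5 letter names and 7 semitones — a perfect fifth.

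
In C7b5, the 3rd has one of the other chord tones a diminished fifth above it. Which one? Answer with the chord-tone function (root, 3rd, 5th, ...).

The chord tones of C dominant seventh flat five are C–E–Gb–Bb.
The 3rd is E. A diminished fifth above E is Bb.
Bb is the chord's 7th.

7th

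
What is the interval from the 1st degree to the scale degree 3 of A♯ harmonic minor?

Spelling A♯ harmonic minor: A♯ B♯ C♯ D♯ E♯ F♯ G𝄪.
The 1st degree is A♯ and the scale degree 3 is C♯.
From A♯ to C♯: 3 semitones over a third = minor.

minor 3rd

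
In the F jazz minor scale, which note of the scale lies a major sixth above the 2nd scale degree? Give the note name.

E

The scale is F G Ab Bb C D E.
The 2nd scale degree is G; a major sixth above that is E — scale degree 7.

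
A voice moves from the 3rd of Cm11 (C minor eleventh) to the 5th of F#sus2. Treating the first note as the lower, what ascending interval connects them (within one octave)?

augmented sixth

The 3rd of Cm11 (C minor eleventh) is Eb; the 5th of F#sus2 is C#.
Eb up to C# is 10 semitones, a half step wider than a major sixth, so the interval is augmented.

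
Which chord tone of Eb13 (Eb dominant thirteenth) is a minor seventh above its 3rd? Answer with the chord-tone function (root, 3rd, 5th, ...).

9th

Eb13 is spelled Eb G Bb Db F C.
The 3rd is G. A minor seventh above G is F.
F is the chord's 9th.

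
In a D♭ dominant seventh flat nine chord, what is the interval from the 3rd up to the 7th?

diminished fifth

D♭ dominant seventh flat nine: D♭, F, A♭, C♭, E𝄫.
3rd = F; 7th = C♭.
5 letter names make it a fifth; at 6 semitones (a half step narrower than perfect) the quality is diminished.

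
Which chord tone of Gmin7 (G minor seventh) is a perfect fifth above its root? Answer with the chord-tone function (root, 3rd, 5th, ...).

5th

G-7 is spelled G, B♭, D, F.
The root is G. A perfect fifth above G is D.
D is the chord's 5th.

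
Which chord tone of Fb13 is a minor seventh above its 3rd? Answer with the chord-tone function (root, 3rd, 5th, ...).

The chord tones of Fb13 are Fb, Ab, Cb, Ebb, Gb, Db.
The 3rd is Ab. A minor seventh above Ab is Gb.
Gb is the chord's 9th.

9th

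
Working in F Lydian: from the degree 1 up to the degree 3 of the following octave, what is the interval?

Spelling F Lydian: F G A B C D E.
That puts F below A.
Counting 10 letters and 16 half steps from F gives a major tenth.

major tenth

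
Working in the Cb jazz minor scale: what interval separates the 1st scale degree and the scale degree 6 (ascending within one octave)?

M6

The scale runs Cb Db Ebb Fb Gb Ab Bb.
So we need the interval from Cb up to Ab.
Cb up to Ab spans 6 letter names and 9 semitones — a major sixth.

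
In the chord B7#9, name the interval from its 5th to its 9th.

The chord tones of B7#9 are B-D#-F#-A-C##.
That puts F# below C##.
5 letter names make it a fifth; at 8 semitones (a half step wider than perfect) the quality is augmented.

A5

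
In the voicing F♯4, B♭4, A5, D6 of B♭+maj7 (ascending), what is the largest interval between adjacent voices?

major seventh

Adjacent intervals: F♯4→B♭4 = diminished fourth; B♭4→A5 = major seventh; A5→D6 = perfect fourth.
The largest is B♭4 to A5, a major seventh (11 semitones).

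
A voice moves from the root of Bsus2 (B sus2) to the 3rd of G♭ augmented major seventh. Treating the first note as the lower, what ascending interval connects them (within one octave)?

d8

Bsus2 (B sus2) has B as its root, and G♭ augmented major seventh has B♭ as its 3rd.
8 letter names make it an octave; at 11 semitones (a half step narrower than perfect) the quality is diminished.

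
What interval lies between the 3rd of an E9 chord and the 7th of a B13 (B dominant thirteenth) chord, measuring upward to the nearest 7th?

E9 has G# as its 3rd, and B13 (B dominant thirteenth) has A as its 7th.
2 letter names make it a second; at 1 semitone (a half step narrower than major) the quality is minor.

m2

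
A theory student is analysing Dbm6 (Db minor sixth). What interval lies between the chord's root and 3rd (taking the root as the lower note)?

The chord tones of Dbm6 are Db-Fb-Ab-Bb.
That puts Db below Fb.
Db up to Fb is 3 semitones, a half step narrower than a major third, so the interval is minor.

minor 3rd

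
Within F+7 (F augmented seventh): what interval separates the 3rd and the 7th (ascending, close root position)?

Spelling the chord: F, A, C#, Eb.
3rd = A; 7th = Eb.
A up to Eb is 6 semitones, a half step narrower than a perfect fifth, so the interval is diminished.
That tritone between 3rd and 7th is what gives the dominant seventh its pull toward resolution.

diminished 5th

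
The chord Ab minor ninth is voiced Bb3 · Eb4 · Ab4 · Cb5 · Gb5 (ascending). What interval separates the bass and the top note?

minor thirteenth

The outer voices are Bb3 and Gb5.
Bb up to Gb is 20 semitones, a half step narrower than a major thirteenth, so the interval is minor.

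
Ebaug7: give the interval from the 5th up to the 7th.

d3

The chord tones of Eb+7 are Eb, G, B, Db.
That puts B below Db.
From B to Db: 2 semitones over a third = diminished.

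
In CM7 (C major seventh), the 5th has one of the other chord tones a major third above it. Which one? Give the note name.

Cmaj7 (C major seventh) is spelled C–E–G–B.
The 5th is G. A major third above G is B.
B is the chord's 7th.

B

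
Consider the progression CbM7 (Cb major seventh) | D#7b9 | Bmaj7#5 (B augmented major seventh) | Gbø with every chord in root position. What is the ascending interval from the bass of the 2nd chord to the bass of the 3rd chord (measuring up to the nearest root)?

minor sixth

The roots are D# and B.
6 letter names make it a sixth; at 8 semitones (a half step narrower than major) the quality is minor.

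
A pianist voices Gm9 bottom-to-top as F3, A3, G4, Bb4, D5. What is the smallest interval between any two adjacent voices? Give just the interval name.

minor third

Adjacent intervals: F3→A3 = major third; A3→G4 = minor seventh; G4→Bb4 = minor third; Bb4→D5 = major third.
The smallest is G4 to Bb4, a minor third (3 semitones).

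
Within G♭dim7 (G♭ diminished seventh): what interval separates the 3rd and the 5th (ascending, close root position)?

G♭dim7 (G♭ diminished seventh): G♭, B𝄫, D𝄫, F𝄫.
That puts B𝄫 below D𝄫.
3 letter names make it a third; at 3 semitones (a half step narrower than major) the quality is minor.

minor 3rd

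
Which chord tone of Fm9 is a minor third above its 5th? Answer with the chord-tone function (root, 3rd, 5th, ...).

7th

The chord tones of Fm9 (F minor ninth) are F, Ab, C, Eb, G.
The 5th is C. A minor third above C is Eb.
Eb is the chord's 7th.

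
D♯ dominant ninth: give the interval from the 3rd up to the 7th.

diminished fifth

D♯9 is spelled D♯, F𝄪, A♯, C♯, E♯.
That puts F𝄪 below C♯.
From F𝄪 to C♯: 6 semitones over a fifth = diminished.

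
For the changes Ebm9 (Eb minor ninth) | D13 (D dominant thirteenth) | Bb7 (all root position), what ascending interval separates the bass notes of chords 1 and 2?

major seventh

The roots are Eb and D.
Counting 7 letters and 11 half steps from Eb gives a major seventh.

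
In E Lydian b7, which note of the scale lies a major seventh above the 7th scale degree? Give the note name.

The scale is E F♯ G♯ A♯ B C♯ D.
The 7th scale degree is D; a major seventh above that is C♯ — scale degree 6.

C#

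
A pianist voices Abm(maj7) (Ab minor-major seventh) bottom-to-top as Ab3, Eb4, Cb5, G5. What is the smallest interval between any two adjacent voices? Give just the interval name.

perfect fifth

Adjacent intervals: Ab3→Eb4 = perfect fifth; Eb4→Cb5 = minor sixth; Cb5→G5 = augmented fifth.
The smallest is Ab3 to Eb4, a perfect fifth (7 semitones).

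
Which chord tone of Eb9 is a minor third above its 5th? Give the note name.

Db

Eb9: Eb-G-Bb-Db-F.
The 5th is Bb. A minor third above Bb is Db.
Db is the chord's 7th.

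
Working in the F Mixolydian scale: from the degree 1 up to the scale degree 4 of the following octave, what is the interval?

perfect eleventh

F mixolydian: F G A Bb C D Eb.
Degree 1 = F; scale degree 4 (up an octave) = Bb.
F up to Bb spans 11 letter names and 17 semitones — a perfect eleventh.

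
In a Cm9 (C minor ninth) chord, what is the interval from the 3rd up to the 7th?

Spelling the chord: C–Eb–G–Bb–D.
3rd = Eb; 7th = Bb.
Counting 5 letters and 7 half steps from Eb gives a perfect fifth.

perfect 5th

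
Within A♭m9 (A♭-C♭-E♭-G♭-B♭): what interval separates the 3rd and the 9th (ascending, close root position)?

The 3rd is C♭ and the 9th is B♭.
Counting 7 letters and 11 half steps from C♭ gives a major seventh.

M7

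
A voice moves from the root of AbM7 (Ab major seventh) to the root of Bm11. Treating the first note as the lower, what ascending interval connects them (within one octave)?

AbM7 (Ab major seventh) has Ab as its root, and Bm11 has B as its root.
From Ab to B: 3 semitones over a second = augmented.

A2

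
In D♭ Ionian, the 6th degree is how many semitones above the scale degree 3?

5

The scale is D♭ E♭ F G♭ A♭ B♭ C.
F up to B♭ is a perfect fourth — 5 semitones.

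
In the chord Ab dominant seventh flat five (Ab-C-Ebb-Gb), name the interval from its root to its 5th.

So we need the interval from Ab up to Ebb.
5 letter names make it a fifth; at 6 semitones (a half step narrower than perfect) the quality is diminished.

diminished fifth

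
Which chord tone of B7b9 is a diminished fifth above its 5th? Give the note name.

C

B dominant seventh flat nine is spelled B D# F# A C.
The 5th is F#. A diminished fifth above F# is C.
C is the chord's 9th.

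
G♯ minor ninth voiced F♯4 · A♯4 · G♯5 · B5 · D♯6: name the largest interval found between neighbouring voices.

minor seventh

Adjacent intervals: F♯4→A♯4 = major third; A♯4→G♯5 = minor seventh; G♯5→B5 = minor third; B5→D♯6 = major third.
The largest is A♯4 to G♯5, a minor seventh (10 semitones).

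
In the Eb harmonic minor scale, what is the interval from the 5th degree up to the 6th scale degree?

Spelling the Eb harmonic minor scale: Eb F Gb Ab Bb Cb D.
So we need the interval from Bb up to Cb.
From Bb to Cb: 1 semitone over a second = minor.

minor 2nd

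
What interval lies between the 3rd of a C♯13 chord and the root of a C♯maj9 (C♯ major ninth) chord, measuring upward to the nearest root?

C♯13 has E♯ as its 3rd, and C♯maj9 (C♯ major ninth) has C♯ as its root.
6 letter names make it a sixth; at 8 semitones (a half step narrower than major) the quality is minor.

minor sixth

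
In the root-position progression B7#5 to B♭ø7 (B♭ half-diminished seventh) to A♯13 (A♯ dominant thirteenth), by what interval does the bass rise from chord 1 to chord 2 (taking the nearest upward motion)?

The roots are B and B♭.
B up to B♭ is 11 semitones, a half step narrower than a perfect octave, so the interval is diminished.

diminished octave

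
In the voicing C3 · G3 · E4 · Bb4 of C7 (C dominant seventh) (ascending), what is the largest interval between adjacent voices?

Adjacent intervals: C3→G3 = perfect fifth; G3→E4 = major sixth; E4→Bb4 = diminished fifth.
The largest is G3 to E4, a major sixth (9 semitones).

major sixth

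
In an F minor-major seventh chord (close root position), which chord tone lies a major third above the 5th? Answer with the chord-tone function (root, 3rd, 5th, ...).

7th

FmM7 is spelled F, A♭, C, E.
The 5th is C. A major third above C is E.
E is the chord's 7th.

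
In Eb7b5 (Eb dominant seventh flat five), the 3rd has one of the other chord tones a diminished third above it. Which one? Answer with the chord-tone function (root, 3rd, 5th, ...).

5th

Eb dominant seventh flat five: Eb–G–Bbb–Db.
The 3rd is G. A diminished third above G is Bbb.
Bbb is the chord's 5th.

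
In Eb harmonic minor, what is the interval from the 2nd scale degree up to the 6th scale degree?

diminished fifth

Eb harmonic minor: Eb F Gb Ab Bb Cb D.
That puts F below Cb.
F up to Cb is 6 semitones, a half step narrower than a perfect fifth, so the interval is diminished.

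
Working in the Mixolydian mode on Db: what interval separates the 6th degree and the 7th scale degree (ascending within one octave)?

minor 2nd

Spelling the Mixolydian mode on Db: Db Eb F Gb Ab Bb Cb.
The 6th degree is Bb and the scale degree 7 is Cb.
From Bb to Cb: 1 semitone over a second = minor.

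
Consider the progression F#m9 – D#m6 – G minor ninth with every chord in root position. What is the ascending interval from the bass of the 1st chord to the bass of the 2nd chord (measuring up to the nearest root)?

The roots are F# and D#.
F# up to D# spans 6 letter names and 9 semitones — a major sixth.

major 6th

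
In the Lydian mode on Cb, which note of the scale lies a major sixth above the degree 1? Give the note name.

The scale is Cb Db Eb F Gb Ab Bb.
The degree 1 is Cb; a major sixth above that is Ab — scale degree 6.

Ab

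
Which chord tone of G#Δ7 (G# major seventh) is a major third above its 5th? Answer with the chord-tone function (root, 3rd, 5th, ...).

7th

G#Δ7 is spelled G# B# D# F##.
The 5th is D#. A major third above D# is F##.
F## is the chord's 7th.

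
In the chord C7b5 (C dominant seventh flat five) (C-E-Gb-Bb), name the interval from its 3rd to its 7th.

diminished fifth

3rd = E; 7th = Bb.
E up to Bb is 6 semitones, a half step narrower than a perfect fifth, so the interval is diminished.
That tritone between 3rd and 7th is what gives the dominant seventh its pull toward resolution.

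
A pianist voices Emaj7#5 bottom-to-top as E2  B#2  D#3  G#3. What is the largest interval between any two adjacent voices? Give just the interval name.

A5

Adjacent intervals: E2→B#2 = augmented fifth; B#2→D#3 = minor third; D#3→G#3 = perfect fourth.
The largest is E2 to B#2, an augmented fifth (8 semitones).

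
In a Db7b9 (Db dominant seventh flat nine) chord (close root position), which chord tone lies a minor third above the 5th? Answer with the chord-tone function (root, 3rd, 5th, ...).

Db7b9: Db–F–Ab–Cb–Ebb.
The 5th is Ab. A minor third above Ab is Cb.
Cb is the chord's 7th.

7th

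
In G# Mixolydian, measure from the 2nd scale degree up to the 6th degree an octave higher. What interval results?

perfect twelfth

G# mixolydian: G# A# B# C# D# E# F#.
2nd scale degree = A#; scale degree 6 (up an octave) = E#.
A# up to E# spans 12 letter names and 19 semitones — a perfect twelfth.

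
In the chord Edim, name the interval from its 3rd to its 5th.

minor 3rd

Spelling the chord: E, G, Bb.
The 3rd is G and the 5th is Bb.
G up to Bb is 3 semitones, a half step narrower than a major third, so the interval is minor.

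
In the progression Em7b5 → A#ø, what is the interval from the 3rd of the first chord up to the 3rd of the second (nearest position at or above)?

augmented 4th

Em7b5 has G as its 3rd, and A#ø has C# as its 3rd.
4 letter names make it a fourth; at 6 semitones (a half step wider than perfect) the quality is augmented.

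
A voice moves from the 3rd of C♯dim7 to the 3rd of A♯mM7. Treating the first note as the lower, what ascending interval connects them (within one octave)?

The 3rd of C♯dim7 is E; the 3rd of A♯mM7 is C♯.
Counting 6 letters and 9 half steps from E gives a major sixth.

major 6th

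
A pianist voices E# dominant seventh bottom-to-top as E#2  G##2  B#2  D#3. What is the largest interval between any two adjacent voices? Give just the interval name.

Adjacent intervals: E#2→G##2 = major third; G##2→B#2 = minor third; B#2→D#3 = minor third.
The largest is E#2 to G##2, a major third (4 semitones).

M3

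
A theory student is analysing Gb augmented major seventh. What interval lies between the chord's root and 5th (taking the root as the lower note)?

Gbmaj7#5 (Gb augmented major seventh) is spelled Gb-Bb-D-F.
Root = Gb; 5th = D.
Gb up to D is 8 semitones, a half step wider than a perfect fifth, so the interval is augmented.

augmented fifth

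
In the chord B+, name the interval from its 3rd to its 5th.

Spelling the chord: B, D#, F##.
That puts D# below F##.
D# up to F## spans 3 letter names and 4 semitones — a major third.

M3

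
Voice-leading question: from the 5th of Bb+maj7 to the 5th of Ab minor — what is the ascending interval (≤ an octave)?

diminished seventh

The 5th of Bb+maj7 is F#; the 5th of Ab minor is Eb.
F# up to Eb is 9 semitones, a whole step narrower than a major seventh, so the interval is diminished.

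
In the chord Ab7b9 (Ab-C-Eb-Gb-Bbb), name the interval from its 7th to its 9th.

minor 3rd

That puts Gb below Bbb.
From Gb to Bbb: 3 semitones over a third = minor.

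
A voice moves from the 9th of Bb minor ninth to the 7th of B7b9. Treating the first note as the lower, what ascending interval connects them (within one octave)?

Bb minor ninth has C as its 9th, and B7b9 has A as its 7th.
C up to A spans 6 letter names and 9 semitones — a major sixth.

major 6th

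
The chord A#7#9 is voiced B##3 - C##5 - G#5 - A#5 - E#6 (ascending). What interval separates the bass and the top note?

The outer voices are B##3 and E#6.
B## up to E# is 28 semitones, a half step narrower than a perfect 18th, so the interval is diminished.

diminished 18th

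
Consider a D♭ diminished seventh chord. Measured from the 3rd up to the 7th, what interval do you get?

diminished fifth

D♭dim7 is spelled D♭ F♭ A𝄫 C𝄫.
So we need the interval from F♭ up to C𝄫.
From F♭ to C𝄫: 6 semitones over a fifth = diminished.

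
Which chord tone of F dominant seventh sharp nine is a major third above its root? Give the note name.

A

F7#9: F–A–C–Eb–G#.
The root is F. A major third above F is A.
A is the chord's 3rd.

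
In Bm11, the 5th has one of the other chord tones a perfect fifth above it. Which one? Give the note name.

C#

Bm11 is spelled B, D, F#, A, C#, E.
The 5th is F#. A perfect fifth above F# is C#.
C# is the chord's 9th.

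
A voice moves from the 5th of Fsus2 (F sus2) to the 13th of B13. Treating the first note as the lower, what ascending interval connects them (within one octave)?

The 5th of Fsus2 (F sus2) is C; the 13th of B13 is G♯.
C up to G♯ is 8 semitones, a half step wider than a perfect fifth, so the interval is augmented.

augmented fifth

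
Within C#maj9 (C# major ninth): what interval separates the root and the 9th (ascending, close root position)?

Spelling the chord: C#–E#–G#–B#–D#.
So we need the interval from C# up to D#.
C# up to D# spans 9 letter names and 14 semitones — a major ninth.

major ninth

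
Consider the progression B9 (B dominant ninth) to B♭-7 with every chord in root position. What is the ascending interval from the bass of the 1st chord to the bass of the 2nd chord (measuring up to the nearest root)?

The roots are B and B♭.
B up to B♭ is 11 semitones, a half step narrower than a perfect octave, so the interval is diminished.

diminished octave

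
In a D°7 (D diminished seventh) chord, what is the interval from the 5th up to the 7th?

minor 3rd

The chord tones of D°7 (D diminished seventh) are D F Ab Cb.
That puts Ab below Cb.
3 letter names make it a third; at 3 semitones (a half step narrower than major) the quality is minor.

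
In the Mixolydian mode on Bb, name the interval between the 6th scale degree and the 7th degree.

The scale runs Bb C D Eb F G Ab.
So we need the interval from G up to Ab.
G up to Ab is 1 semitone, a half step narrower than a major second, so the interval is minor.

minor second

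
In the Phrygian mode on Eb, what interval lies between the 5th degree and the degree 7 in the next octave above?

Eb phrygian: Eb Fb Gb Ab Bb Cb Db.
5th degree = Bb; 7th scale degree (up an octave) = Db.
From Bb to Db: 15 semitones over a tenth = minor.

minor 10th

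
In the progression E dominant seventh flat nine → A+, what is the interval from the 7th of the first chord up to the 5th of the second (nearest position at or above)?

augmented 2nd

The 7th of E dominant seventh flat nine is D; the 5th of A+ is E#.
2 letter names make it a second; at 3 semitones (a half step wider than major) the quality is augmented.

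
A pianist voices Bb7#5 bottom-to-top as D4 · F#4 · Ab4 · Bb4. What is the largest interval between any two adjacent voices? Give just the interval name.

Adjacent intervals: D4→F#4 = major third; F#4→Ab4 = diminished third; Ab4→Bb4 = major second.
The largest is D4 to F#4, a major third (4 semitones).

M3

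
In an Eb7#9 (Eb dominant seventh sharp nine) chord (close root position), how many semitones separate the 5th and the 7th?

The chord tones of Eb7#9 are Eb–G–Bb–Db–F#.
Bb to Db is a minor third: 3 semitones.

3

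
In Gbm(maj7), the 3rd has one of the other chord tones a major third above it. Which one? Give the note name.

Db

Gbm(maj7): Gb-Bbb-Db-F.
The 3rd is Bbb. A major third above Bbb is Db.
Db is the chord's 5th.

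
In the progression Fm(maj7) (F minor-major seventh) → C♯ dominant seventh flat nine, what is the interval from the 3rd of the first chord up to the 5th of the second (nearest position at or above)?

augmented seventh

Fm(maj7) (F minor-major seventh) has A♭ as its 3rd, and C♯ dominant seventh flat nine has G♯ as its 5th.
A♭ up to G♯ is 12 semitones, a half step wider than a major seventh, so the interval is augmented.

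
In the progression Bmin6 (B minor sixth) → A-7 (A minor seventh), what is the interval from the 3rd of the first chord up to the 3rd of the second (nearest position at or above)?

m7

Bmin6 (B minor sixth) has D as its 3rd, and A-7 (A minor seventh) has C as its 3rd.
From D to C: 10 semitones over a seventh = minor.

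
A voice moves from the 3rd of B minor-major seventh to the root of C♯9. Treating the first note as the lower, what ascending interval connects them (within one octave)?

The 3rd of B minor-major seventh is D; the root of C♯9 is C♯.
Counting 7 letters and 11 half steps from D gives a major seventh.

major seventh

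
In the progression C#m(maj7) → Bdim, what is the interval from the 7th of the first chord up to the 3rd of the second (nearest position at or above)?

C#m(maj7) has B# as its 7th, and Bdim has D as its 3rd.
B# up to D is 2 semitones, a whole step narrower than a major third, so the interval is diminished.

diminished third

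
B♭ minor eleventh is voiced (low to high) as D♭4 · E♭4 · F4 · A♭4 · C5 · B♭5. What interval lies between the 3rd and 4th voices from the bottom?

minor third

Those voices are F4 and A♭4.
From F to A♭: 3 semitones over a third = minor.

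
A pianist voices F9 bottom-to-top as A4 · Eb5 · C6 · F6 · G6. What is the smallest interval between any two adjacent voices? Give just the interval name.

Adjacent intervals: A4→Eb5 = diminished fifth; Eb5→C6 = major sixth; C6→F6 = perfect fourth; F6→G6 = major second.
The smallest is F6 to G6, a major second (2 semitones).

M2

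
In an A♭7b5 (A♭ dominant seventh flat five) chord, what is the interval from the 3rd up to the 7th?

diminished fifth

A♭7b5: A♭–C–E𝄫–G♭.
So we need the interval from C up to G♭.
From C to G♭: 6 semitones over a fifth = diminished.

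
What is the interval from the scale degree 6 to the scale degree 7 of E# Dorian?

E# dorian: E# F## G# A# B# C## D#.
Scale degree 6 = C##; 7th scale degree = D#.
From C## to D#: 1 semitone over a second = minor.

minor second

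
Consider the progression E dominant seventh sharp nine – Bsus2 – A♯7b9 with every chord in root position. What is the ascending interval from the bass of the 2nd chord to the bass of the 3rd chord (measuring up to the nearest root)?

major 7th

The roots are B and A♯.
B up to A♯ spans 7 letter names and 11 semitones — a major seventh.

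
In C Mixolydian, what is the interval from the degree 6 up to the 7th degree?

minor second

Spelling C Mixolydian: C D E F G A Bb.
That puts A below Bb.
A up to Bb is 1 semitone, a half step narrower than a major second, so the interval is minor.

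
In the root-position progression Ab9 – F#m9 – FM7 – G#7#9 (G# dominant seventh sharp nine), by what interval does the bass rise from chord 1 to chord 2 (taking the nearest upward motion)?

The roots are Ab and F#.
Ab up to F# is 10 semitones, a half step wider than a major sixth, so the interval is augmented.

augmented sixth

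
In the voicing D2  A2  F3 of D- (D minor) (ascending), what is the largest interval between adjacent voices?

minor 6th

Adjacent intervals: D2→A2 = perfect fifth; A2→F3 = minor sixth.
The largest is A2 to F3, a minor sixth (8 semitones).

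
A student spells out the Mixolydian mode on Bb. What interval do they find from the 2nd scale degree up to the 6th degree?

The scale runs Bb C D Eb F G Ab.
2nd scale degree = C; 6th scale degree = G.
From C to G is 7 semitones, exactly the perfect fifth.

perfect fifth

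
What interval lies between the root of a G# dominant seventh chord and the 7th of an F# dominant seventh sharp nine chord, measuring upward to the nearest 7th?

m6

G# dominant seventh has G# as its root, and F# dominant seventh sharp nine has E as its 7th.
G# up to E is 8 semitones, a half step narrower than a major sixth, so the interval is minor.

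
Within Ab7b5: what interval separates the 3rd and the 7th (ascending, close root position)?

Spelling the chord: Ab C Ebb Gb.
So we need the interval from C up to Gb.
C up to Gb is 6 semitones, a half step narrower than a perfect fifth, so the interval is diminished.
This 3–7 tritone is the characteristic tension at the heart of the dominant sound.

diminished fifth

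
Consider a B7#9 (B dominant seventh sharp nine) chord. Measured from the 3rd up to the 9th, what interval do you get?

B7#9 (B dominant seventh sharp nine): B D# F# A C##.
So we need the interval from D# up to C##.
Counting 7 letters and 11 half steps from D# gives a major seventh.

M7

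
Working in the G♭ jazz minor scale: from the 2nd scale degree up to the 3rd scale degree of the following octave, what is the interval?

G♭ melodic minor: G♭ A♭ B𝄫 C♭ D♭ E♭ F.
That puts A♭ below B𝄫.
A♭ up to B𝄫 is 13 semitones, a half step narrower than a major ninth, so the interval is minor.

minor ninth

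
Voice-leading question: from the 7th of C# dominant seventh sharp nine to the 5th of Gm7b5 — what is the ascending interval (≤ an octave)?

diminished third

C# dominant seventh sharp nine has B as its 7th, and Gm7b5 has Db as its 5th.
From B to Db: 2 semitones over a third = diminished.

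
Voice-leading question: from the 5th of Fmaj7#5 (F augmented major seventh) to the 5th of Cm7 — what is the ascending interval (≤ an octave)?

diminished fifth

Fmaj7#5 (F augmented major seventh) has C♯ as its 5th, and Cm7 has G as its 5th.
C♯ up to G is 6 semitones, a half step narrower than a perfect fifth, so the interval is diminished.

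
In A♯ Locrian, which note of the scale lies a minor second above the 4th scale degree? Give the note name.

E

The scale is A♯ B C♯ D♯ E F♯ G♯.
The 4th scale degree is D♯; a minor second above that is E — scale degree 5.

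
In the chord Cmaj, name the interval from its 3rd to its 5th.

Spelling the chord: C E G.
So we need the interval from E up to G.
From E to G: 3 semitones over a third = minor.

minor 3rd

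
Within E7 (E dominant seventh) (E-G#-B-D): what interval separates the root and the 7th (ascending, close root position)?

minor 7th

Root = E; 7th = D.
E up to D is 10 semitones, a half step narrower than a major seventh, so the interval is minor.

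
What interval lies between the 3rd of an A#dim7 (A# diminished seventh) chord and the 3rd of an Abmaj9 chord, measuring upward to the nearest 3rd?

The 3rd of A#dim7 (A# diminished seventh) is C#; the 3rd of Abmaj9 is C.
C# up to C is 11 semitones, a half step narrower than a perfect octave, so the interval is diminished.

diminished octave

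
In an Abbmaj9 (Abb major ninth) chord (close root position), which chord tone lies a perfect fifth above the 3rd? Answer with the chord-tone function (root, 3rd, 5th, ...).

7th

The chord tones of Abbmaj9 are Abb–Cb–Ebb–Gb–Bbb.
The 3rd is Cb. A perfect fifth above Cb is Gb.
Gb is the chord's 7th.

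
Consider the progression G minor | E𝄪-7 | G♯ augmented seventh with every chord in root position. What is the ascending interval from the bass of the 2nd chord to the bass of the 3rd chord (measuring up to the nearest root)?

diminished 3rd

The roots are E𝄪 and G♯.
From E𝄪 to G♯: 2 semitones over a third = diminished.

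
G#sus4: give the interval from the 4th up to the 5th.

major 2nd

G# sus4 is spelled G#, C#, D#.
4th = C#; 5th = D#.
Counting 2 letters and 2 half steps from C# gives a major second.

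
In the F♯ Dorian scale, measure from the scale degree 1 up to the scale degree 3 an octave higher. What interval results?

F♯ dorian: F♯ G♯ A B C♯ D♯ E.
The scale degree 1 is F♯ and the degree 3 (up an octave) is A.
10 letter names make it a tenth; at 15 semitones (a half step narrower than major) the quality is minor.

m10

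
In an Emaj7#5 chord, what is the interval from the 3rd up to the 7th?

perfect fifth

Spelling the chord: E–G♯–B♯–D♯.
The 3rd is G♯ and the 7th is D♯.
From G♯ to D♯ is 7 semitones, exactly the perfect fifth.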